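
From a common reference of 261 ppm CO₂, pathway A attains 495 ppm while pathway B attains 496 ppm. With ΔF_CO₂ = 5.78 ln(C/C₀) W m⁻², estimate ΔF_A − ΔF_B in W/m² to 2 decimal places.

ΔF_A = 5.78 ln(495/261) = 5.78 × 0.64004 = 3.6994 W/m².
ΔF_B = 5.78 ln(496/261) = 5.78 × 0.64206 = 3.7111 W/m².
Difference: 3.6994 − 3.7111 = -0.0117 W/m².
(Equivalently, ΔF_A − ΔF_B = 5.78 ln(495/496) = 5.78 × -0.00202 = -0.0117 W/m².)

ΔF_A − ΔF_B = -0.01 W/m²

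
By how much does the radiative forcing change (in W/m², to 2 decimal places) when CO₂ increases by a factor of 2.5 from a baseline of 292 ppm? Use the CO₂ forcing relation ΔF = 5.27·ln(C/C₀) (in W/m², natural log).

ΔF = 4.83 W/m²

Because the forcing depends only on the ratio C/C₀, the initial concentration does not enter.
ΔF = 5.27 × ln(2.5) = 5.27 × 0.91629 = 4.8288 W/m².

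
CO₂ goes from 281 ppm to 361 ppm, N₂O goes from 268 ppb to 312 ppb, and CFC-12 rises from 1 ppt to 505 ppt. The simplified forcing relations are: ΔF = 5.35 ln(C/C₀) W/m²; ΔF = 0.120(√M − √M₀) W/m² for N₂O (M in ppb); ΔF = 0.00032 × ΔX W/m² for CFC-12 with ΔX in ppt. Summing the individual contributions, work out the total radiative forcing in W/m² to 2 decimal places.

CO₂: 5.35 × ln(361/281) = 5.35 × ln(1.28470) = 5.35 × 0.25053 = 1.3403 W/m².
N₂O: 0.120 × (√312 − √268) = 0.120 × (17.6635 − 16.3707) = 0.120 × 1.2928 = 0.1551 W/m².
CFC-12: ΔF = 0.00032 × (505 − 1) = 0.00032 × 504 = 0.1613 W/m².
Total ΔF = 1.3403 + 0.1551 + 0.1613 = 1.6567 W/m².

ΔF = 1.66 W/m²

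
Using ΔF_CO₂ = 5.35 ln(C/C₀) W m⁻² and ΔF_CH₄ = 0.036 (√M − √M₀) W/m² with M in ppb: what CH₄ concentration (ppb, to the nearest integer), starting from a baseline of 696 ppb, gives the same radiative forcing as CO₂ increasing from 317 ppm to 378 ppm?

M ≈ 2760 ppb

CO₂ forcing: 5.35 × ln(378/317) = 5.35 × 0.175992 = 0.94156 W/m².
Set 0.036(√M − √696) = 0.94156: √M = 0.94156/0.036 + √696 = 26.1544 + 26.3818 = 52.5362.
M = (52.5362)² = 2760.05 ppb.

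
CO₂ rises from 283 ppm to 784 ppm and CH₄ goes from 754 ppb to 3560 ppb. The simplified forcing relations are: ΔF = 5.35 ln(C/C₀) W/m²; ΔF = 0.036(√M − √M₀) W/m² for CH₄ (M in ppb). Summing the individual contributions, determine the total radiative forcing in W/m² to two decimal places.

ΔF = 6.61 W/m²

CO₂: 5.35 × ln(784/283) = 5.35 × ln(2.77032) = 5.35 × 1.01896 = 5.4514 W/m².
CH₄: 0.036 × (√3560 − √754) = 0.036 × (59.6657 − 27.4591) = 0.036 × 32.2066 = 1.1594 W/m².
Total ΔF = 5.4514 + 1.1594 = 6.6108 W/m².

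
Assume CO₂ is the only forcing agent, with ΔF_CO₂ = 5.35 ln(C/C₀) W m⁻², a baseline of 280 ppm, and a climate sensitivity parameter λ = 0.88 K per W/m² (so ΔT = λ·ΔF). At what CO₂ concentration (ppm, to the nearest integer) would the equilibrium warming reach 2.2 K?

C ≈ 447 ppm

Required forcing: ΔF = ΔT/λ = 2.2/0.88 = 2.5000 W/m².
Then ln(C/280) = ΔF/5.35 = 2.5000/5.35 = 0.46729.
So C = 280 × e^0.46729 = 280 × 1.59566 = 446.78 ppm.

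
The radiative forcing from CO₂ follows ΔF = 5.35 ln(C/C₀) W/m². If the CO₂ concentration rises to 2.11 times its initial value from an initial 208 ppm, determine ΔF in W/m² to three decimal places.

Because the forcing depends only on the ratio C/C₀, the initial concentration does not enter.
ΔF = 5.35 × ln(2.11) = 5.35 × 0.74669 = 3.9948 W/m².

ΔF = 3.995 W/m²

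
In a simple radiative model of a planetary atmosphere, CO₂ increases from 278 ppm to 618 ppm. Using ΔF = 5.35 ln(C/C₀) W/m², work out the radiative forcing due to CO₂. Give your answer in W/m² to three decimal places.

ΔF = 4.274 W/m²

CO₂: 5.35 × ln(618/278) = 5.35 × ln(2.22302) = 5.35 × 0.79887 = 4.2740 W/m².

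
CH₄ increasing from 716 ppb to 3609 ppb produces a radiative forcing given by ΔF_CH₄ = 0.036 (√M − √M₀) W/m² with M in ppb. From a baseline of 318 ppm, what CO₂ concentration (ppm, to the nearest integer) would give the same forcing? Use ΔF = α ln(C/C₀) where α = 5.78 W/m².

C ≈ 391 ppm

CH₄ forcing: 0.036 × (√3609 − √716) = 0.036 × (60.0750 − 26.7582) = 0.036 × 33.3168 = 1.19940 W/m².
Set 5.78 ln(C/318) = 1.19940: ln(C/318) = 1.19940/5.78 = 0.20751, so C = 318 × e^0.20751 = 318 × 1.23061 = 391.33 ppm.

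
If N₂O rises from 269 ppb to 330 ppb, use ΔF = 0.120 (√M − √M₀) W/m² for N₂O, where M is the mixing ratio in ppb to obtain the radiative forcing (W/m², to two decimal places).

ΔF = 0.21 W/m²

N₂O: 0.120 × (√330 − √269) = 0.120 × (18.1659 − 16.4012) = 0.120 × 1.7647 = 0.2118 W/m².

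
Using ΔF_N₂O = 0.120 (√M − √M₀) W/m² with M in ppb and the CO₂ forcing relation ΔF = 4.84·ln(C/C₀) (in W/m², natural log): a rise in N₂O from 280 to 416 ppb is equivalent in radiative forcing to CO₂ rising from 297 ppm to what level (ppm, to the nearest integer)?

N₂O forcing: 0.120 × (√416 − √280) = 0.120 × (20.3961 − 16.7332) = 0.120 × 3.6629 = 0.43955 W/m².
Set 4.84 ln(C/297) = 0.43955: ln(C/297) = 0.43955/4.84 = 0.09082, so C = 297 × e^0.09082 = 297 × 1.09507 = 325.24 ppm.

C ≈ 325 ppm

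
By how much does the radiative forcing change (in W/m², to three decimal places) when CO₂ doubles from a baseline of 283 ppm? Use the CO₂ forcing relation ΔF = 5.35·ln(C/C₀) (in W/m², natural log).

Because the forcing depends only on the ratio C/C₀, the initial concentration does not enter.
ΔF = 5.35 × ln(2) = 5.35 × 0.69315 = 3.7084 W/m².

ΔF = 3.708 W/m²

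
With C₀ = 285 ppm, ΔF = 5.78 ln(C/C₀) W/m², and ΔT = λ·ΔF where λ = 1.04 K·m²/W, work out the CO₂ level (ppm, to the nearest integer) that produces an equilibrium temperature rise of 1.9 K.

Required forcing: ΔF = ΔT/λ = 1.9/1.04 = 1.8269 W/m².
Then ln(C/285) = ΔF/5.78 = 1.8269/5.78 = 0.31607.
So C = 285 × e^0.31607 = 285 × 1.37173 = 390.94 ppm.

C ≈ 391 ppm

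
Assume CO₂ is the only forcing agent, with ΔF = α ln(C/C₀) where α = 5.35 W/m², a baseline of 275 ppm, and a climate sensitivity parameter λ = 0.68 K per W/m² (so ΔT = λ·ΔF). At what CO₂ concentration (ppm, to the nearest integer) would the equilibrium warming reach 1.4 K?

C ≈ 404 ppm

Required forcing: ΔF = ΔT/λ = 1.4/0.68 = 2.0588 W/m².
Then ln(C/275) = ΔF/5.35 = 2.0588/5.35 = 0.38482.
So C = 275 × e^0.38482 = 275 × 1.46935 = 404.07 ppm.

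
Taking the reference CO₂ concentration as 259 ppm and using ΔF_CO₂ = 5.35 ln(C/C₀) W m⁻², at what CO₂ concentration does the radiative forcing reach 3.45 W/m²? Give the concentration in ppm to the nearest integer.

Set 5.35 ln(C/259) = 3.45, so ln(C/259) = 3.45/5.35 = 0.64486.
Then C/259 = e^0.64486 = 1.90572, giving C = 259 × 1.90572 = 493.58 ppm.

C ≈ 494 ppm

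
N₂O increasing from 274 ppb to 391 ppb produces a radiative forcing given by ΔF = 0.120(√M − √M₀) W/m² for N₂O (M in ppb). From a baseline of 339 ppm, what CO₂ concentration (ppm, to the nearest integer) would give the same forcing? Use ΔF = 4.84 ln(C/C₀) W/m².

N₂O forcing: 0.120 × (√391 − √274) = 0.120 × (19.7737 − 16.5529) = 0.120 × 3.2208 = 0.38650 W/m².
Set 4.84 ln(C/339) = 0.38650: ln(C/339) = 0.38650/4.84 = 0.07986, so C = 339 × e^0.07986 = 339 × 1.08314 = 367.18 ppm.

C ≈ 367 ppm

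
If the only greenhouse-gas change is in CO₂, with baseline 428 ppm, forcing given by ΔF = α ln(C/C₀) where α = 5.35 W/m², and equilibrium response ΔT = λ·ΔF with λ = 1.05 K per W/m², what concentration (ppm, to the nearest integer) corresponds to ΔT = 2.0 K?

C ≈ 611 ppm

Required forcing: ΔF = ΔT/λ = 2.0/1.05 = 1.9048 W/m².
Then ln(C/428) = ΔF/5.35 = 1.9048/5.35 = 0.35604.
So C = 428 × e^0.35604 = 428 × 1.42766 = 611.04 ppm.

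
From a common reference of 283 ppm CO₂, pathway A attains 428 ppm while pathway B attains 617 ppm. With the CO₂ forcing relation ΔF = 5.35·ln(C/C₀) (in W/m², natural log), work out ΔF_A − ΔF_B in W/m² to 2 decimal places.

ΔF_A = 5.35 ln(428/283) = 5.35 × 0.41368 = 2.2132 W/m².
ΔF_B = 5.35 ln(617/283) = 5.35 × 0.77942 = 4.1699 W/m².
Difference: 2.2132 − 4.1699 = -1.9567 W/m².

ΔF_A − ΔF_B = -1.96 W/m²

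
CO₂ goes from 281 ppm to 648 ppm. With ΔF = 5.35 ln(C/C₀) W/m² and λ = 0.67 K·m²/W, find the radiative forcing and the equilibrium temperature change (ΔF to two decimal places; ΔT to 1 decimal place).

CO₂: 5.35 × ln(648/281) = 5.35 × ln(2.30605) = 5.35 × 0.83554 = 4.4701 W/m².
ΔT = λ ΔF = 0.67 × 4.47 = 2.9949 K.

ΔF = 4.47 W/m²; ΔT = 3.0 K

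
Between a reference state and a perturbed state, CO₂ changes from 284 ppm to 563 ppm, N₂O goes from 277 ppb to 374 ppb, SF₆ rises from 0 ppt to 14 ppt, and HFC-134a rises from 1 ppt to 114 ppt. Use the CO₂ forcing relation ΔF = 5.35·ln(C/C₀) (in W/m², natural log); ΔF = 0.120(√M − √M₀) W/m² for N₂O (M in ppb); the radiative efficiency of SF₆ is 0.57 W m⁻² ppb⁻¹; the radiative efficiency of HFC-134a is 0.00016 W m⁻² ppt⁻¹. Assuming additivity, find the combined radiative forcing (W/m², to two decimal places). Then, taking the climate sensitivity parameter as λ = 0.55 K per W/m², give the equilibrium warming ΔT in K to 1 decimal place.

CO₂: 5.35 × ln(563/284) = 5.35 × ln(1.98239) = 5.35 × 0.68430 = 3.6610 W/m².
N₂O: 0.120 × (√374 − √277) = 0.120 × (19.3391 − 16.6433) = 0.120 × 2.6958 = 0.3235 W/m².
SF₆: Δ = 14 − 0 = 14 ppt = 0.014 ppb; ΔF = 0.57 × 0.014 = 0.0080 W/m².
HFC-134a: ΔF = 0.00016 × (114 − 1) = 0.00016 × 113 = 0.0181 W/m².
Total ΔF = 3.6610 + 0.3235 + 0.0080 + 0.0181 = 4.0106 W/m².
ΔT = λ ΔF = 0.55 × 4.01 = 2.2055 K.

ΔF = 4.01 W/m²; ΔT = 2.2 K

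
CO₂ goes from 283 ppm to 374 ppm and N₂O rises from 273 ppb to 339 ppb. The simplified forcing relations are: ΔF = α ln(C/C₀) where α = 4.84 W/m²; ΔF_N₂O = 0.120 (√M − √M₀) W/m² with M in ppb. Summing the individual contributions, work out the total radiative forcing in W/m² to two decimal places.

ΔF = 1.58 W/m²

CO₂: 4.84 × ln(374/283) = 4.84 × ln(1.32155) = 4.84 × 0.27881 = 1.3494 W/m².
N₂O: 0.120 × (√339 − √273) = 0.120 × (18.4120 − 16.5227) = 0.120 × 1.8893 = 0.2267 W/m².
Total ΔF = 1.3494 + 0.2267 = 1.5761 W/m².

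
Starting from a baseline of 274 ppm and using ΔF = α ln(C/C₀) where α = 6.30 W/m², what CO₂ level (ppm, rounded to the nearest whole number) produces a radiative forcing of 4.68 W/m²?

Set 6.30 ln(C/274) = 4.68, so ln(C/274) = 4.68/6.30 = 0.74286.
Then C/274 = e^0.74286 = 2.10194, giving C = 274 × 2.10194 = 575.93 ppm.

C ≈ 576 ppm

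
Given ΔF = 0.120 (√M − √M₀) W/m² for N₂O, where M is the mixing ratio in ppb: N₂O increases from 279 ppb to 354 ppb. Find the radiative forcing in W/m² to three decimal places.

N₂O: 0.120 × (√354 − √279) = 0.120 × (18.8149 − 16.7033) = 0.120 × 2.1116 = 0.2534 W/m².

ΔF = 0.253 W/m²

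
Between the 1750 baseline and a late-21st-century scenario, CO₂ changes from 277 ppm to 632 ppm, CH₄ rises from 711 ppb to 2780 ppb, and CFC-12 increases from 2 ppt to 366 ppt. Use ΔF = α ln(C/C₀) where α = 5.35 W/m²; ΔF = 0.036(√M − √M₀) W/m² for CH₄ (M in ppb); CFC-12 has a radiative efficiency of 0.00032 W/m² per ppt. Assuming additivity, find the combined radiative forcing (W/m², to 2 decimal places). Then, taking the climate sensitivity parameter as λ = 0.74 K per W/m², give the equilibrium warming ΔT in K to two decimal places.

ΔF = 5.47 W/m²; ΔT = 4.05 K

CO₂: 5.35 × ln(632/277) = 5.35 × ln(2.28159) = 5.35 × 0.82487 = 4.4131 W/m².
CH₄: 0.036 × (√2780 − √711) = 0.036 × (52.7257 − 26.6646) = 0.036 × 26.0611 = 0.9382 W/m².
CFC-12: ΔF = 0.00032 × (366 − 2) = 0.00032 × 364 = 0.1165 W/m².
Total ΔF = 4.4131 + 0.9382 + 0.1165 = 5.4678 W/m².
ΔT = λ ΔF = 0.74 × 5.47 = 4.0478 K.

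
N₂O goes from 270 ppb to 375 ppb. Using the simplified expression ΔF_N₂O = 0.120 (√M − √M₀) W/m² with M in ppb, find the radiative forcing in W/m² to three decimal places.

N₂O: 0.120 × (√375 − √270) = 0.120 × (19.3649 − 16.4317) = 0.120 × 2.9332 = 0.3520 W/m².

ΔF = 0.352 W/m²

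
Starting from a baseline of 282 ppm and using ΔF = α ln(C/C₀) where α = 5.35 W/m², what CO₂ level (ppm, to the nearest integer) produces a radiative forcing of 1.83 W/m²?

C ≈ 397 ppm

Set 5.35 ln(C/282) = 1.83, so ln(C/282) = 1.83/5.35 = 0.34206.
Then C/282 = e^0.34206 = 1.40784, giving C = 282 × 1.40784 = 397.01 ppm.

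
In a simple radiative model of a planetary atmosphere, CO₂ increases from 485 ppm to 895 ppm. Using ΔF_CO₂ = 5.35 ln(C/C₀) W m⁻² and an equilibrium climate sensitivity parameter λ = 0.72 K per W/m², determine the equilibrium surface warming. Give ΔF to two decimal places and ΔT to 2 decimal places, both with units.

CO₂: 5.35 × ln(895/485) = 5.35 × ln(1.84536) = 5.35 × 0.61267 = 3.2778 W/m².
ΔT = λ ΔF = 0.72 × 3.28 = 2.3616 K.

ΔF = 3.28 W/m²; ΔT = 2.36 K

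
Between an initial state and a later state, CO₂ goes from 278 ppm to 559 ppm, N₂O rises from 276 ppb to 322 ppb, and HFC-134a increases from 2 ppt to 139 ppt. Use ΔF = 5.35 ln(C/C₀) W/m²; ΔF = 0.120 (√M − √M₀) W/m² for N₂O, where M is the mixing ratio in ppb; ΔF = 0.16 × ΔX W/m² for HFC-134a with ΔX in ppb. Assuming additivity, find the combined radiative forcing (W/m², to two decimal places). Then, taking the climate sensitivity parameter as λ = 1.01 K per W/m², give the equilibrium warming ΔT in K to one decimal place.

ΔF = 3.92 W/m²; ΔT = 4.0 K

CO₂: 5.35 × ln(559/278) = 5.35 × ln(2.01079) = 5.35 × 0.69853 = 3.7371 W/m².
N₂O: 0.120 × (√322 − √276) = 0.120 × (17.9444 − 16.6132) = 0.120 × 1.3312 = 0.1597 W/m².
HFC-134a: Δ = 139 − 2 = 137 ppt = 0.137 ppb; ΔF = 0.16 × 0.137 = 0.0219 W/m².
Total ΔF = 3.7371 + 0.1597 + 0.0219 = 3.9187 W/m².
ΔT = λ ΔF = 1.01 × 3.92 = 3.9592 K.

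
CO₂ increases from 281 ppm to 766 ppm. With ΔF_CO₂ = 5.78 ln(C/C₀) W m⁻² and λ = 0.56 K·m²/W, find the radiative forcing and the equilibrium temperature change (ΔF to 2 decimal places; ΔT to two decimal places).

ΔF = 5.80 W/m²; ΔT = 3.25 K

CO₂: 5.78 × ln(766/281) = 5.78 × ln(2.72598) = 5.78 × 1.00283 = 5.7964 W/m².
ΔT = λ ΔF = 0.56 × 5.80 = 3.2480 K.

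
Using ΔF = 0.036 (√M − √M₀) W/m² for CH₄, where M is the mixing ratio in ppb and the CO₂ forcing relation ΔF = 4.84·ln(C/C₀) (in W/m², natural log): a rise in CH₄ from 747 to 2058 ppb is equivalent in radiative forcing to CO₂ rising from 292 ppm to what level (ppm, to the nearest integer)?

C ≈ 334 ppm

CH₄ forcing: 0.036 × (√2058 − √747) = 0.036 × (45.3652 − 27.3313) = 0.036 × 18.0339 = 0.64922 W/m².
Set 4.84 ln(C/292) = 0.64922: ln(C/292) = 0.64922/4.84 = 0.13414, so C = 292 × e^0.13414 = 292 × 1.14355 = 333.92 ppm.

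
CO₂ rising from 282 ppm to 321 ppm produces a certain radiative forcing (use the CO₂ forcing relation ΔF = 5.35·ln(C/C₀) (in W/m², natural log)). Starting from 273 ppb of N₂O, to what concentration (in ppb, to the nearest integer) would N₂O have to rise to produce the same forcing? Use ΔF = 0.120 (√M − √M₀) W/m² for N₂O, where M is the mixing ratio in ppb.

CO₂ forcing: 5.35 × ln(321/282) = 5.35 × 0.129534 = 0.69301 W/m².
Set 0.120(√M − √273) = 0.69301: √M = 0.69301/0.120 + √273 = 5.7751 + 16.5227 = 22.2978.
M = (22.2978)² = 497.19 ppb.

M ≈ 497 ppb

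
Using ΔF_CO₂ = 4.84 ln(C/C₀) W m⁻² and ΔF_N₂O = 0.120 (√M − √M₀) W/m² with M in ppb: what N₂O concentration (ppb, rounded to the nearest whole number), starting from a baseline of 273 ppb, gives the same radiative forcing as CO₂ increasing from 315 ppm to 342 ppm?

CO₂ forcing: 4.84 × ln(342/315) = 4.84 × 0.082238 = 0.39803 W/m².
Set 0.120(√M − √273) = 0.39803: √M = 0.39803/0.120 + √273 = 3.3169 + 16.5227 = 19.8396.
M = (19.8396)² = 393.61 ppb.

M ≈ 394 ppb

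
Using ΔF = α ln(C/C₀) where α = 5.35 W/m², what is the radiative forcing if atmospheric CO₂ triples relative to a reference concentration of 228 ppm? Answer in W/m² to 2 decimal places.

ΔF = 5.35 × ln(3) = 5.35 × 1.09861 = 5.8776 W/m².

ΔF = 5.88 W/m²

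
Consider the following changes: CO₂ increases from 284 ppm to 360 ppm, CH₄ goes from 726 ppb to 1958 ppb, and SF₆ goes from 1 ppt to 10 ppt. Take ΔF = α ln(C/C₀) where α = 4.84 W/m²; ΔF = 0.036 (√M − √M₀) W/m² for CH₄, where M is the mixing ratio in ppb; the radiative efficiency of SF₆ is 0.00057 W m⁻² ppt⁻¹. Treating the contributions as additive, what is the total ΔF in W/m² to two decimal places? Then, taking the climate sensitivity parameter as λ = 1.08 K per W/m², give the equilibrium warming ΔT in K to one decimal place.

CO₂: 4.84 × ln(360/284) = 4.84 × ln(1.26761) = 4.84 × 0.23713 = 1.1477 W/m².
CH₄: 0.036 × (√1958 − √726) = 0.036 × (44.2493 − 26.9444) = 0.036 × 17.3049 = 0.6230 W/m².
SF₆: ΔF = 0.00057 × (10 − 1) = 0.00057 × 9 = 0.0051 W/m².
Total ΔF = 1.1477 + 0.6230 + 0.0051 = 1.7758 W/m².
ΔT = λ ΔF = 1.08 × 1.78 = 1.9224 K.

ΔF = 1.78 W/m²; ΔT = 1.9 K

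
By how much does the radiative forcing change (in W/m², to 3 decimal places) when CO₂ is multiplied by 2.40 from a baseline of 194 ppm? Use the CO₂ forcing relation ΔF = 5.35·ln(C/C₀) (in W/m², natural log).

ΔF = 4.684 W/m²

ΔF = 5.35 × ln(2.40) = 5.35 × 0.87547 = 4.6838 W/m².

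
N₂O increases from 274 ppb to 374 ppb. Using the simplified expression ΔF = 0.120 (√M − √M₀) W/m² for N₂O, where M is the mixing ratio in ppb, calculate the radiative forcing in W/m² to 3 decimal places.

ΔF = 0.334 W/m²

N₂O: 0.120 × (√374 − √274) = 0.120 × (19.3391 − 16.5529) = 0.120 × 2.7862 = 0.3343 W/m².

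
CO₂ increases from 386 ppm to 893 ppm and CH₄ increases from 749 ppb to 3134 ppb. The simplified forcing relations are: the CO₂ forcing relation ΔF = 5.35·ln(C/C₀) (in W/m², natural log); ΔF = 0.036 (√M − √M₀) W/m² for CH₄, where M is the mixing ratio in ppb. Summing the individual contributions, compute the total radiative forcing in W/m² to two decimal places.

ΔF = 5.52 W/m²

CO₂: 5.35 × ln(893/386) = 5.35 × ln(2.31347) = 5.35 × 0.83875 = 4.4873 W/m².
CH₄: 0.036 × (√3134 − √749) = 0.036 × (55.9821 − 27.3679) = 0.036 × 28.6142 = 1.0301 W/m².
Total ΔF = 4.4873 + 1.0301 = 5.5174 W/m².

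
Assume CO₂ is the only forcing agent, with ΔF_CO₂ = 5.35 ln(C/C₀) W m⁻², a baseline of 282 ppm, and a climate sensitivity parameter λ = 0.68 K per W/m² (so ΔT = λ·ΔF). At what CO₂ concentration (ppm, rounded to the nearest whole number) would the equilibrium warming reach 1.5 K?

C ≈ 426 ppm

Required forcing: ΔF = ΔT/λ = 1.5/0.68 = 2.2059 W/m².
Then ln(C/282) = ΔF/5.35 = 2.2059/5.35 = 0.41232.
So C = 282 × e^0.41232 = 282 × 1.51032 = 425.91 ppm.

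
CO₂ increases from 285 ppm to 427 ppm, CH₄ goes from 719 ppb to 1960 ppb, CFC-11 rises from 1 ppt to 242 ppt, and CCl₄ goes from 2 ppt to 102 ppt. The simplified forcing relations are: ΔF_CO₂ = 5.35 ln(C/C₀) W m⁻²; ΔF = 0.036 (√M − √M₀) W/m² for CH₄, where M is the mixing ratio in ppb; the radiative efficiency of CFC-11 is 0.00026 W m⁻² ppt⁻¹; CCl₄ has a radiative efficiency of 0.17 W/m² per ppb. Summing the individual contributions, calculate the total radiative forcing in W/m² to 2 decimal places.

ΔF = 2.87 W/m²

CO₂: 5.35 × ln(427/285) = 5.35 × ln(1.49825) = 5.35 × 0.40430 = 2.1630 W/m².
CH₄: 0.036 × (√1960 − √719) = 0.036 × (44.2719 − 26.8142) = 0.036 × 17.4577 = 0.6285 W/m².
CFC-11: ΔF = 0.00026 × (242 − 1) = 0.00026 × 241 = 0.0627 W/m².
CCl₄: Δ = 102 − 2 = 100 ppt = 0.100 ppb; ΔF = 0.17 × 0.100 = 0.0170 W/m².
Total ΔF = 2.1630 + 0.6285 + 0.0627 + 0.0170 = 2.8712 W/m².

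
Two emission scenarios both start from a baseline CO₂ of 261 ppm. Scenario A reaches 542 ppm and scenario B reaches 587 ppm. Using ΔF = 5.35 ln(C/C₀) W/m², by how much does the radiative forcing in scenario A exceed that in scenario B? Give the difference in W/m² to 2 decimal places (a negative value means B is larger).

ΔF_A − ΔF_B = -0.43 W/m²

ΔF_A = 5.35 ln(542/261) = 5.35 × 0.73075 = 3.9095 W/m².
ΔF_B = 5.35 ln(587/261) = 5.35 × 0.81050 = 4.3362 W/m².
Difference: 3.9095 − 4.3362 = -0.4267 W/m².
(Equivalently, ΔF_A − ΔF_B = 5.35 ln(542/587) = 5.35 × -0.07976 = -0.4267 W/m².)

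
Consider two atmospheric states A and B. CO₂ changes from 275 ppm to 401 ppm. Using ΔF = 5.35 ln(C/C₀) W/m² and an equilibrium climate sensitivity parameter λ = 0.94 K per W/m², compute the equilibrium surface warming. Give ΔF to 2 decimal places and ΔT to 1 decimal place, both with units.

CO₂: 5.35 × ln(401/275) = 5.35 × ln(1.45818) = 5.35 × 0.37719 = 2.0180 W/m².
ΔT = λ ΔF = 0.94 × 2.02 = 1.8988 K.

ΔF = 2.02 W/m²; ΔT = 1.9 K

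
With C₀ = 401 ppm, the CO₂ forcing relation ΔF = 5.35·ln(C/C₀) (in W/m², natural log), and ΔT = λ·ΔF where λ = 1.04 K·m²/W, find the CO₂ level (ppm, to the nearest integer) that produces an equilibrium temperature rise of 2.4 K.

C ≈ 617 ppm

Required forcing: ΔF = ΔT/λ = 2.4/1.04 = 2.3077 W/m².
Then ln(C/401) = ΔF/5.35 = 2.3077/5.35 = 0.43135.
So C = 401 × e^0.43135 = 401 × 1.53933 = 617.27 ppm.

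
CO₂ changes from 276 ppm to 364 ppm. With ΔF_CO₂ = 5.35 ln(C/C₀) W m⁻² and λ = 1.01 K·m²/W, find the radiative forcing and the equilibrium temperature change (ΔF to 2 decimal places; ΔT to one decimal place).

CO₂: 5.35 × ln(364/276) = 5.35 × ln(1.31884) = 5.35 × 0.27675 = 1.4806 W/m².
ΔT = λ ΔF = 1.01 × 1.48 = 1.4948 K.

ΔF = 1.48 W/m²; ΔT = 1.5 K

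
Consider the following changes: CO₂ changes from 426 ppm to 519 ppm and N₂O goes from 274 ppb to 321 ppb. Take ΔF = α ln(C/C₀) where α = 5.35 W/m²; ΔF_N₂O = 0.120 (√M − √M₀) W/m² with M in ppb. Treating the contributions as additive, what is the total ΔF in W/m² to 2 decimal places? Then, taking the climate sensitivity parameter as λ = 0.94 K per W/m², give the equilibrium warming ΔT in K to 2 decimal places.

CO₂: 5.35 × ln(519/426) = 5.35 × ln(1.21831) = 5.35 × 0.19746 = 1.0564 W/m².
N₂O: 0.120 × (√321 − √274) = 0.120 × (17.9165 − 16.5529) = 0.120 × 1.3636 = 0.1636 W/m².
Total ΔF = 1.0564 + 0.1636 = 1.2200 W/m².
ΔT = λ ΔF = 0.94 × 1.22 = 1.1468 K.

ΔF = 1.22 W/m²; ΔT = 1.15 K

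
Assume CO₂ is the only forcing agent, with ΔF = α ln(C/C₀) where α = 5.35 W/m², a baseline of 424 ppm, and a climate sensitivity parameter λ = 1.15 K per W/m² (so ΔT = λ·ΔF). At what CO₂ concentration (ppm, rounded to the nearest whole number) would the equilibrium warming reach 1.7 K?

C ≈ 559 ppm

Required forcing: ΔF = ΔT/λ = 1.7/1.15 = 1.4783 W/m².
Then ln(C/424) = ΔF/5.35 = 1.4783/5.35 = 0.27632.
So C = 424 × e^0.27632 = 424 × 1.31827 = 558.95 ppm.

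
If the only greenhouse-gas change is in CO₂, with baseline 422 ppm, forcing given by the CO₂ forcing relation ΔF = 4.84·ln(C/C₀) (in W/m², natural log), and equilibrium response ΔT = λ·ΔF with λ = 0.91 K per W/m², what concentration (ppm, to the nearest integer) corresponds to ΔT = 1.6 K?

Required forcing: ΔF = ΔT/λ = 1.6/0.91 = 1.7582 W/m².
Then ln(C/422) = ΔF/4.84 = 1.7582/4.84 = 0.36326.
So C = 422 × e^0.36326 = 422 × 1.43801 = 606.84 ppm.

C ≈ 607 ppm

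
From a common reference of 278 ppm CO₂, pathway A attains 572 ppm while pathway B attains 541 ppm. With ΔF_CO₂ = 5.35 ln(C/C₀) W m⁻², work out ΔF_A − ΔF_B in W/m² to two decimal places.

ΔF_A − ΔF_B = 0.30 W/m²

ΔF_A = 5.35 ln(572/278) = 5.35 × 0.72152 = 3.8601 W/m².
ΔF_B = 5.35 ln(541/278) = 5.35 × 0.66580 = 3.5620 W/m².
Difference: 3.8601 − 3.5620 = 0.2981 W/m².
(Equivalently, ΔF_A − ΔF_B = 5.35 ln(572/541) = 5.35 × 0.05572 = 0.2981 W/m².)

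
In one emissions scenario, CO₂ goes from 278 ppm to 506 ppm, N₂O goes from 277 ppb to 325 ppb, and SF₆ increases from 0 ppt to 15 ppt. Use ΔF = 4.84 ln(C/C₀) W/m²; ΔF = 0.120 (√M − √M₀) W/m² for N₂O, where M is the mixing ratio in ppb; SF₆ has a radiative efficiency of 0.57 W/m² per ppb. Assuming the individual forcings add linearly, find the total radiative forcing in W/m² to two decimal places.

CO₂: 4.84 × ln(506/278) = 4.84 × ln(1.82014) = 4.84 × 0.59891 = 2.8987 W/m².
N₂O: 0.120 × (√325 − √277) = 0.120 × (18.0278 − 16.6433) = 0.120 × 1.3845 = 0.1661 W/m².
SF₆: Δ = 15 − 0 = 15 ppt = 0.015 ppb; ΔF = 0.57 × 0.015 = 0.0086 W/m².
Total ΔF = 2.8987 + 0.1661 + 0.0086 = 3.0734 W/m².

ΔF = 3.07 W/m²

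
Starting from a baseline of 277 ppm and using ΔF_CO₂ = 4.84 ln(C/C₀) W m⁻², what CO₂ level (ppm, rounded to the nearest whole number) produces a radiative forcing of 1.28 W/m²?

Set 4.84 ln(C/277) = 1.28, so ln(C/277) = 1.28/4.84 = 0.26446.
Then C/277 = e^0.26446 = 1.30273, giving C = 277 × 1.30273 = 360.86 ppm.

C ≈ 361 ppm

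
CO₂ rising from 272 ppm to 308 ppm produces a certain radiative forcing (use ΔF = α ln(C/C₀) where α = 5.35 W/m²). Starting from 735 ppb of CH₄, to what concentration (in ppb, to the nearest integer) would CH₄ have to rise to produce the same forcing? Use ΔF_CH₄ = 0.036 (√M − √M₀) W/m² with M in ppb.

CO₂ forcing: 5.35 × ln(308/272) = 5.35 × 0.124298 = 0.66499 W/m².
Set 0.036(√M − √735) = 0.66499: √M = 0.66499/0.036 + √735 = 18.4719 + 27.1109 = 45.5828.
M = (45.5828)² = 2077.79 ppb.

M ≈ 2078 ppb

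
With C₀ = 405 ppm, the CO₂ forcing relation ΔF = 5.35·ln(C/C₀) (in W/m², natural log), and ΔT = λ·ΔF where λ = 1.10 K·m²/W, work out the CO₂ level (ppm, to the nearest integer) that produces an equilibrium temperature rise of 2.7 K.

Required forcing: ΔF = ΔT/λ = 2.7/1.10 = 2.4545 W/m².
Then ln(C/405) = ΔF/5.35 = 2.4545/5.35 = 0.45879.
So C = 405 × e^0.45879 = 405 × 1.58216 = 640.77 ppm.

C ≈ 641 ppm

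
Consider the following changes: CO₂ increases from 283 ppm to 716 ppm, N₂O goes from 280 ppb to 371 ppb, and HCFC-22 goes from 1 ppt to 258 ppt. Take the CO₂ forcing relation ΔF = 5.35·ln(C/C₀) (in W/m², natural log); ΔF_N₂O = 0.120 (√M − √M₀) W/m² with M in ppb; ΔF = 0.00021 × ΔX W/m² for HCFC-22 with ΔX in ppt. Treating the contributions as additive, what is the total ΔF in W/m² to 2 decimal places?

CO₂: 5.35 × ln(716/283) = 5.35 × ln(2.53004) = 5.35 × 0.92824 = 4.9661 W/m².
N₂O: 0.120 × (√371 − √280) = 0.120 × (19.2614 − 16.7332) = 0.120 × 2.5282 = 0.3034 W/m².
HCFC-22: ΔF = 0.00021 × (258 − 1) = 0.00021 × 257 = 0.0540 W/m².
Total ΔF = 4.9661 + 0.3034 + 0.0540 = 5.3235 W/m².

ΔF = 5.32 W/m²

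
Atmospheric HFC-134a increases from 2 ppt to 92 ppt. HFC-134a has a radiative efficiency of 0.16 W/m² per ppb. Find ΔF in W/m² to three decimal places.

ΔF = 0.014 W/m²

HFC-134a: Δ = 92 − 2 = 90 ppt = 0.090 ppb; ΔF = 0.16 × 0.090 = 0.0144 W/m².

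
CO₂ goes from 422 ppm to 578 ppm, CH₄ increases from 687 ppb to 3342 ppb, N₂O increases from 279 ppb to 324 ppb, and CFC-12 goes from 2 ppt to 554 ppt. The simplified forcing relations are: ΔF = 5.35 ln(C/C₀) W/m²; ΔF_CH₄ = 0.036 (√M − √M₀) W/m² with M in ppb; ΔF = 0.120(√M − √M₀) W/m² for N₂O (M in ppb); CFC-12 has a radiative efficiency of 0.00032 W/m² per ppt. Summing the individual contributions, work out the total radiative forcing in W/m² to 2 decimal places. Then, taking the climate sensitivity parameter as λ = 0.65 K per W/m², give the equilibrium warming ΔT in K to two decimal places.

ΔF = 3.15 W/m²; ΔT = 2.05 K

CO₂: 5.35 × ln(578/422) = 5.35 × ln(1.36967) = 5.35 × 0.31457 = 1.6829 W/m².
CH₄: 0.036 × (√3342 − √687) = 0.036 × (57.8100 − 26.2107) = 0.036 × 31.5993 = 1.1376 W/m².
N₂O: 0.120 × (√324 − √279) = 0.120 × (18.0000 − 16.7033) = 0.120 × 1.2967 = 0.1556 W/m².
CFC-12: ΔF = 0.00032 × (554 − 2) = 0.00032 × 552 = 0.1766 W/m².
Total ΔF = 1.6829 + 1.1376 + 0.1556 + 0.1766 = 3.1527 W/m².
ΔT = λ ΔF = 0.65 × 3.15 = 2.0475 K.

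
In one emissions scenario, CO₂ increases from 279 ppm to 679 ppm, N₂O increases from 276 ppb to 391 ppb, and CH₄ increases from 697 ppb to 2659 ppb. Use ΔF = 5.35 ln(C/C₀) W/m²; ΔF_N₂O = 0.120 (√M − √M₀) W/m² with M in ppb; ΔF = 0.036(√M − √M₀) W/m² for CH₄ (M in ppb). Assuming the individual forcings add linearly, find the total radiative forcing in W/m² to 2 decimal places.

ΔF = 6.04 W/m²

CO₂: 5.35 × ln(679/279) = 5.35 × ln(2.43369) = 5.35 × 0.88941 = 4.7583 W/m².
N₂O: 0.120 × (√391 − √276) = 0.120 × (19.7737 − 16.6132) = 0.120 × 3.1605 = 0.3793 W/m².
CH₄: 0.036 × (√2659 − √697) = 0.036 × (51.5655 − 26.4008) = 0.036 × 25.1647 = 0.9059 W/m².
Total ΔF = 4.7583 + 0.3793 + 0.9059 = 6.0435 W/m².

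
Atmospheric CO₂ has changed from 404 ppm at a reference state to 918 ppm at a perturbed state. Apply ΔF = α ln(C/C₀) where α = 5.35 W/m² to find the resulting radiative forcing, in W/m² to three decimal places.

ΔF = 4.391 W/m²

CO₂: 5.35 × ln(918/404) = 5.35 × ln(2.27228) = 5.35 × 0.82078 = 4.3912 W/m².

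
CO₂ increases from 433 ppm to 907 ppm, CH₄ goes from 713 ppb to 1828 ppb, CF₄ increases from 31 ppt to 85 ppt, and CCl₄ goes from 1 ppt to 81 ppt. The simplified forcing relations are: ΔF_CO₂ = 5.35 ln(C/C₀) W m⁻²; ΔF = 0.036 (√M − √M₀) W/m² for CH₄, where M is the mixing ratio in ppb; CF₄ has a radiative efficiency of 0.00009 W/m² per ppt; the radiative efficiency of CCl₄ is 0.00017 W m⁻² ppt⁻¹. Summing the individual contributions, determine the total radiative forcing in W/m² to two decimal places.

CO₂: 5.35 × ln(907/433) = 5.35 × ln(2.09469) = 5.35 × 0.73941 = 3.9558 W/m².
CH₄: 0.036 × (√1828 − √713) = 0.036 × (42.7551 − 26.7021) = 0.036 × 16.0530 = 0.5779 W/m².
CF₄: ΔF = 0.00009 × (85 − 31) = 0.00009 × 54 = 0.0049 W/m².
CCl₄: ΔF = 0.00017 × (81 − 1) = 0.00017 × 80 = 0.0136 W/m².
Total ΔF = 3.9558 + 0.5779 + 0.0049 + 0.0136 = 4.5522 W/m².

ΔF = 4.55 W/m²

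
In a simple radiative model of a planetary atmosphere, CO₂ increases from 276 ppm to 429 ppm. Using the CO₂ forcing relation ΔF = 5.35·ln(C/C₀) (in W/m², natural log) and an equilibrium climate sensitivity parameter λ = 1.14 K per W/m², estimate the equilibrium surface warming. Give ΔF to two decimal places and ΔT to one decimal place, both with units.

CO₂: 5.35 × ln(429/276) = 5.35 × ln(1.55435) = 5.35 × 0.44106 = 2.3597 W/m².
ΔT = λ ΔF = 1.14 × 2.36 = 2.6904 K.

ΔF = 2.36 W/m²; ΔT = 2.7 K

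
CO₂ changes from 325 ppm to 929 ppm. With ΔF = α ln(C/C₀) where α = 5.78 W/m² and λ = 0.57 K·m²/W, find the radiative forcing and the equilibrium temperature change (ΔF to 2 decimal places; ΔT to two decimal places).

CO₂: 5.78 × ln(929/325) = 5.78 × ln(2.85846) = 5.78 × 1.05028 = 6.0706 W/m².
ΔT = λ ΔF = 0.57 × 6.07 = 3.4599 K.

ΔF = 6.07 W/m²; ΔT = 3.46 K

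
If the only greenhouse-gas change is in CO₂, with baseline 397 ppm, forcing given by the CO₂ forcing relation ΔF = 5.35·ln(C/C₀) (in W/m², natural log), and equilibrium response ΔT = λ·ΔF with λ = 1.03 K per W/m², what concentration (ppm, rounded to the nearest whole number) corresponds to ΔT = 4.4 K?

C ≈ 882 ppm

Required forcing: ΔF = ΔT/λ = 4.4/1.03 = 4.2718 W/m².
Then ln(C/397) = ΔF/5.35 = 4.2718/5.35 = 0.79847.
So C = 397 × e^0.79847 = 397 × 2.22214 = 882.19 ppm.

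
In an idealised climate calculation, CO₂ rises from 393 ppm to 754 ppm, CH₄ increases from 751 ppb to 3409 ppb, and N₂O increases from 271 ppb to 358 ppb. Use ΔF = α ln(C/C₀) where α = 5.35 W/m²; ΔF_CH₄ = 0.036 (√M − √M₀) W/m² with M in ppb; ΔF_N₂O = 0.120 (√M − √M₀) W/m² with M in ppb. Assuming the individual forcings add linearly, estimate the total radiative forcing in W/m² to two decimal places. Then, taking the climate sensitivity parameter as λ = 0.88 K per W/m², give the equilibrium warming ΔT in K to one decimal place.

ΔF = 4.90 W/m²; ΔT = 4.3 K

CO₂: 5.35 × ln(754/393) = 5.35 × ln(1.91858) = 5.35 × 0.65159 = 3.4860 W/m².
CH₄: 0.036 × (√3409 − √751) = 0.036 × (58.3866 − 27.4044) = 0.036 × 30.9822 = 1.1154 W/m².
N₂O: 0.120 × (√358 − √271) = 0.120 × (18.9209 − 16.4621) = 0.120 × 2.4588 = 0.2951 W/m².
Total ΔF = 3.4860 + 1.1154 + 0.2951 = 4.8965 W/m².
ΔT = λ ΔF = 0.88 × 4.90 = 4.3120 K.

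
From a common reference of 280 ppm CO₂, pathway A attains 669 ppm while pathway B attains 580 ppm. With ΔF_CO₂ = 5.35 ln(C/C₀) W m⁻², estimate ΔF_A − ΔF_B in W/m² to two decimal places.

ΔF_A = 5.35 ln(669/280) = 5.35 × 0.87099 = 4.6598 W/m².
ΔF_B = 5.35 ln(580/280) = 5.35 × 0.72824 = 3.8961 W/m².
Difference: 4.6598 − 3.8961 = 0.7637 W/m².

ΔF_A − ΔF_B = 0.76 W/m²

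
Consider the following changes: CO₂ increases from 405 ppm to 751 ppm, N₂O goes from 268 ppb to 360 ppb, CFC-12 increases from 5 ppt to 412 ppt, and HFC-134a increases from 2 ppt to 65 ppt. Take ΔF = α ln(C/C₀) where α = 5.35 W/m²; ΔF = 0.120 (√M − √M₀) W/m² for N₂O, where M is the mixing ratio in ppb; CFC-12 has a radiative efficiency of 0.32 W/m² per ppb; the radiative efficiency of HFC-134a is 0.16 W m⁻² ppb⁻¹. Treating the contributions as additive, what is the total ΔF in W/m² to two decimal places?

ΔF = 3.76 W/m²

CO₂: 5.35 × ln(751/405) = 5.35 × ln(1.85432) = 5.35 × 0.61752 = 3.3037 W/m².
N₂O: 0.120 × (√360 − √268) = 0.120 × (18.9737 − 16.3707) = 0.120 × 2.6030 = 0.3124 W/m².
CFC-12: Δ = 412 − 5 = 407 ppt = 0.407 ppb; ΔF = 0.32 × 0.407 = 0.1302 W/m².
HFC-134a: Δ = 65 − 2 = 63 ppt = 0.063 ppb; ΔF = 0.16 × 0.063 = 0.0101 W/m².
Total ΔF = 3.3037 + 0.3124 + 0.1302 + 0.0101 = 3.7564 W/m².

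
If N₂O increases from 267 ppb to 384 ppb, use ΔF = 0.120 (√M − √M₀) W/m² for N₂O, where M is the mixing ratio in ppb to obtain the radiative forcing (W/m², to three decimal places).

N₂O: 0.120 × (√384 − √267) = 0.120 × (19.5959 − 16.3401) = 0.120 × 3.2558 = 0.3907 W/m².

ΔF = 0.391 W/m²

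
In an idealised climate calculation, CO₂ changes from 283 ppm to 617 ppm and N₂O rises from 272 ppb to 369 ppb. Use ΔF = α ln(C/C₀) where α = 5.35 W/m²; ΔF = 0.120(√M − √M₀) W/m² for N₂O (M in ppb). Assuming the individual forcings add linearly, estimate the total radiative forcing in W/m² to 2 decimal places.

CO₂: 5.35 × ln(617/283) = 5.35 × ln(2.18021) = 5.35 × 0.77942 = 4.1699 W/m².
N₂O: 0.120 × (√369 − √272) = 0.120 × (19.2094 − 16.4924) = 0.120 × 2.7170 = 0.3260 W/m².
Total ΔF = 4.1699 + 0.3260 = 4.4959 W/m².

ΔF = 4.50 W/m²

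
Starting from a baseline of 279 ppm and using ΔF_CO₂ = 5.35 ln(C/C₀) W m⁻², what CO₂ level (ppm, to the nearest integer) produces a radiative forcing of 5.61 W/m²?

C ≈ 796 ppm

Set 5.35 ln(C/279) = 5.61, so ln(C/279) = 5.61/5.35 = 1.04860.
Then C/279 = e^1.04860 = 2.85365, giving C = 279 × 2.85365 = 796.17 ppm.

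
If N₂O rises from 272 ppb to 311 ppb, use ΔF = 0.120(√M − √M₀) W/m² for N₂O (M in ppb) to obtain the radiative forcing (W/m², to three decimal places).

N₂O: 0.120 × (√311 − √272) = 0.120 × (17.6352 − 16.4924) = 0.120 × 1.1428 = 0.1371 W/m².

ΔF = 0.137 W/m²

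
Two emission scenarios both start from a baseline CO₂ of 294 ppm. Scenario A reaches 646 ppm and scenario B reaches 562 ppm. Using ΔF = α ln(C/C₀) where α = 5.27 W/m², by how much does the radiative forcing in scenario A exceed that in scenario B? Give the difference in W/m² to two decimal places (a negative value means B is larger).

ΔF_A − ΔF_B = 0.73 W/m²

ΔF_A = 5.27 ln(646/294) = 5.27 × 0.78722 = 4.1486 W/m².
ΔF_B = 5.27 ln(562/294) = 5.27 × 0.64792 = 3.4145 W/m².
Difference: 4.1486 − 3.4145 = 0.7341 W/m².
(Equivalently, ΔF_A − ΔF_B = 5.27 ln(646/562) = 5.27 × 0.13930 = 0.7341 W/m².)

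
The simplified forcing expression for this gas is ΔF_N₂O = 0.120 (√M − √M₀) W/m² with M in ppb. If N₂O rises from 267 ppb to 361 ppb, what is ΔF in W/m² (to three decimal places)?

ΔF = 0.319 W/m²

N₂O: 0.120 × (√361 − √267) = 0.120 × (19.0000 − 16.3401) = 0.120 × 2.6599 = 0.3192 W/m².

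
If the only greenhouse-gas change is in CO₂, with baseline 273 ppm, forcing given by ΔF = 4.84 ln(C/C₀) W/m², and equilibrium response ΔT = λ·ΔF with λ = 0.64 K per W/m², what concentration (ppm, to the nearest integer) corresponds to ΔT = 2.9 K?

Required forcing: ΔF = ΔT/λ = 2.9/0.64 = 4.5313 W/m².
Then ln(C/273) = ΔF/4.84 = 4.5313/4.84 = 0.93622.
So C = 273 × e^0.93622 = 273 × 2.55032 = 696.24 ppm.

C ≈ 696 ppm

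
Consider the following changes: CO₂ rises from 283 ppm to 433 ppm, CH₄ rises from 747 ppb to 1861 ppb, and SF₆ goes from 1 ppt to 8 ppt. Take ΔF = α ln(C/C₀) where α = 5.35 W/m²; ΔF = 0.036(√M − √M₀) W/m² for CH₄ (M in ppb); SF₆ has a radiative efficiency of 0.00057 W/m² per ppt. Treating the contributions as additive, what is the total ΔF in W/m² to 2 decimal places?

ΔF = 2.85 W/m²

CO₂: 5.35 × ln(433/283) = 5.35 × ln(1.53004) = 5.35 × 0.42529 = 2.2753 W/m².
CH₄: 0.036 × (√1861 − √747) = 0.036 × (43.1393 − 27.3313) = 0.036 × 15.8080 = 0.5691 W/m².
SF₆: ΔF = 0.00057 × (8 − 1) = 0.00057 × 7 = 0.0040 W/m².
Total ΔF = 2.2753 + 0.5691 + 0.0040 = 2.8484 W/m².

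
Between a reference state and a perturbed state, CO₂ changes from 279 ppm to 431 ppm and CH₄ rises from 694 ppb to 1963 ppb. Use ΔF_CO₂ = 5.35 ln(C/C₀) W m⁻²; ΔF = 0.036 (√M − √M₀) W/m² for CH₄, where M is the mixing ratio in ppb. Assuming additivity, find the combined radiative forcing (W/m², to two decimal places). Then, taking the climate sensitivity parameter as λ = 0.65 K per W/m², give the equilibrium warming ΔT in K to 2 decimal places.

ΔF = 2.97 W/m²; ΔT = 1.93 K

CO₂: 5.35 × ln(431/279) = 5.35 × ln(1.54480) = 5.35 × 0.43489 = 2.3267 W/m².
CH₄: 0.036 × (√1963 − √694) = 0.036 × (44.3058 − 26.3439) = 0.036 × 17.9619 = 0.6466 W/m².
Total ΔF = 2.3267 + 0.6466 = 2.9733 W/m².
ΔT = λ ΔF = 0.65 × 2.97 = 1.9305 K.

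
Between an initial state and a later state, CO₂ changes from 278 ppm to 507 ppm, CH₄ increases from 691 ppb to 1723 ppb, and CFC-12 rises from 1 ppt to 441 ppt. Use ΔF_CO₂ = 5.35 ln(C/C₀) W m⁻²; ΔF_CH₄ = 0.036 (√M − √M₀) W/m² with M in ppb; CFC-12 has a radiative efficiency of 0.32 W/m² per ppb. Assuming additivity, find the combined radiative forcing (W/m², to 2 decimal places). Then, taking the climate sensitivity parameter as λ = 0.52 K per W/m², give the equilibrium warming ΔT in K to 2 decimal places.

ΔF = 3.90 W/m²; ΔT = 2.03 K

CO₂: 5.35 × ln(507/278) = 5.35 × ln(1.82374) = 5.35 × 0.60089 = 3.2148 W/m².
CH₄: 0.036 × (√1723 − √691) = 0.036 × (41.5090 − 26.2869) = 0.036 × 15.2221 = 0.5480 W/m².
CFC-12: Δ = 441 − 1 = 440 ppt = 0.440 ppb; ΔF = 0.32 × 0.440 = 0.1408 W/m².
Total ΔF = 3.2148 + 0.5480 + 0.1408 = 3.9036 W/m².
ΔT = λ ΔF = 0.52 × 3.90 = 2.0280 K.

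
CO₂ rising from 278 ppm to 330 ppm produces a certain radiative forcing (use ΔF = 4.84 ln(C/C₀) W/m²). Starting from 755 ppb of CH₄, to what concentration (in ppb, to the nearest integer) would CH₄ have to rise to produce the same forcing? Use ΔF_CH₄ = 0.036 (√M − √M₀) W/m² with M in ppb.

M ≈ 2553 ppb

CO₂ forcing: 4.84 × ln(330/278) = 4.84 × 0.171472 = 0.82992 W/m².
Set 0.036(√M − √755) = 0.82992: √M = 0.82992/0.036 + √755 = 23.0533 + 27.4773 = 50.5306.
M = (50.5306)² = 2553.34 ppb.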